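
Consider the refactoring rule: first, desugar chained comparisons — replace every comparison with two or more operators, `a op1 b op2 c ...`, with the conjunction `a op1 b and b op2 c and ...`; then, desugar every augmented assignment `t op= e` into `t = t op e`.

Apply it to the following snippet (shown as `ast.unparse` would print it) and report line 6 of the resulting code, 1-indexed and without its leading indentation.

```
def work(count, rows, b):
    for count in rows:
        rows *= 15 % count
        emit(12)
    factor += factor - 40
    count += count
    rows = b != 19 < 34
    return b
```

Transformed code:
def work(count, rows, b):
    for count in rows:
        rows = rows * (15 % count)
        emit(12)
    factor = factor + (factor - 40)
    count = count + count
    rows = b != 19 and 19 < 34
    return b

count = count + count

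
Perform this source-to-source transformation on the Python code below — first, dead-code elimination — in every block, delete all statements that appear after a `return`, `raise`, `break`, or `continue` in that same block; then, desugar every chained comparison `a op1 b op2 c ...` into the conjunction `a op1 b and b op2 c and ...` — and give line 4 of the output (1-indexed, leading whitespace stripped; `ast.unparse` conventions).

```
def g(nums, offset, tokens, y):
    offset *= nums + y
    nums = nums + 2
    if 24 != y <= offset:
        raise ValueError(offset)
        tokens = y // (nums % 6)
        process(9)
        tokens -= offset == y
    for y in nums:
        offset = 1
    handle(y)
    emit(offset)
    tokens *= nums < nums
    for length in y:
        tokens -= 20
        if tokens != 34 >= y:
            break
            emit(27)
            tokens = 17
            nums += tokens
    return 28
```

if 24 != y and y <= offset:

Transformed code:
def g(nums, offset, tokens, y):
    offset *= nums + y
    nums = nums + 2
    if 24 != y and y <= offset:
        raise ValueError(offset)
    for y in nums:
        offset = 1
    handle(y)
    emit(offset)
    tokens *= nums < nums
    for length in y:
        tokens -= 20
        if tokens != 34 and 34 >= y:
            break
    return 28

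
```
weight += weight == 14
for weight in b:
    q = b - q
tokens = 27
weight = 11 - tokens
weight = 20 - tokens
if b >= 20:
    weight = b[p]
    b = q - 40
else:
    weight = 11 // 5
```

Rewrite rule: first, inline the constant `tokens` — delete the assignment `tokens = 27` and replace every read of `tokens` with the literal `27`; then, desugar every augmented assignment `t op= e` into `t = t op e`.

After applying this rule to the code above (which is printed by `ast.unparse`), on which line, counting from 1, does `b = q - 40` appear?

8

Transformed code:
weight = weight + (weight == 14)
for weight in b:
    q = b - q
weight = 11 - 27
weight = 20 - 27
if b >= 20:
    weight = b[p]
    b = q - 40
else:
    weight = 11 // 5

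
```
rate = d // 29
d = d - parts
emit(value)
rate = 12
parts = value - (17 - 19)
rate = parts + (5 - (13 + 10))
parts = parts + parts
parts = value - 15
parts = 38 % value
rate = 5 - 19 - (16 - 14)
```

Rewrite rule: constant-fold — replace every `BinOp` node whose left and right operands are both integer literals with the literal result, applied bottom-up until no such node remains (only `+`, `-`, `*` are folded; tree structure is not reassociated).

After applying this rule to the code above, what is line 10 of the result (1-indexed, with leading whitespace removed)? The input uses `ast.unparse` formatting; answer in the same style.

rate = -16

Transformed code:
rate = d // 29
d = d - parts
emit(value)
rate = 12
parts = value - -2
rate = parts + -18
parts = parts + parts
parts = value - 15
parts = 38 % value
rate = -16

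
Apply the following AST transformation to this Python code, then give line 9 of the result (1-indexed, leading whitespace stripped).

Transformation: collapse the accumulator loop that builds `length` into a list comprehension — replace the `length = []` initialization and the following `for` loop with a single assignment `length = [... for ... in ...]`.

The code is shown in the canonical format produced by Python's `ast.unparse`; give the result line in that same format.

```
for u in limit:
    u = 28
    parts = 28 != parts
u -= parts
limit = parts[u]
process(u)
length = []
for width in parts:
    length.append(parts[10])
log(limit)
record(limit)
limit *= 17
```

Transformed code:
for u in limit:
    u = 28
    parts = 28 != parts
u -= parts
limit = parts[u]
process(u)
length = [parts[10] for width in parts]
log(limit)
record(limit)
limit *= 17

record(limit)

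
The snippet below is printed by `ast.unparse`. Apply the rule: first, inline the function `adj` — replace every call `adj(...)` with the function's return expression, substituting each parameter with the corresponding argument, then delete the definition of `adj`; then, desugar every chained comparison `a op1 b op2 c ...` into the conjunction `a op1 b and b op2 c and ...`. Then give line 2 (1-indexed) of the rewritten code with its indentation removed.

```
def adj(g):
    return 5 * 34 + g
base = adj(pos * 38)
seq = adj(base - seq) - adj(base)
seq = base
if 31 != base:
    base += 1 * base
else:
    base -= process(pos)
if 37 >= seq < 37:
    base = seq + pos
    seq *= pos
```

Transformed code:
base = 5 * 34 + pos * 38
seq = 5 * 34 + (base - seq) - (5 * 34 + base)
seq = base
if 31 != base:
    base += 1 * base
else:
    base -= process(pos)
if 37 >= seq and seq < 37:
    base = seq + pos
    seq *= pos

seq = 5 * 34 + (base - seq) - (5 * 34 + base)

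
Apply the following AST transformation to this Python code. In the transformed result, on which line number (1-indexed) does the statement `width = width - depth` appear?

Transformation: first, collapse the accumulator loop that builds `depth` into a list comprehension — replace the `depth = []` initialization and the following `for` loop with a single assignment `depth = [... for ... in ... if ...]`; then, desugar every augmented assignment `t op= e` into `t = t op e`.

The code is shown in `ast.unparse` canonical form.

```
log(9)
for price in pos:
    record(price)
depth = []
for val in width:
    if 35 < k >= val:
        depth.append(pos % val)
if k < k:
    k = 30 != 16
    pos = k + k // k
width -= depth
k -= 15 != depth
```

8

Transformed code:
log(9)
for price in pos:
    record(price)
depth = [pos % val for val in width if 35 < k >= val]
if k < k:
    k = 30 != 16
    pos = k + k // k
width = width - depth
k = k - (15 != depth)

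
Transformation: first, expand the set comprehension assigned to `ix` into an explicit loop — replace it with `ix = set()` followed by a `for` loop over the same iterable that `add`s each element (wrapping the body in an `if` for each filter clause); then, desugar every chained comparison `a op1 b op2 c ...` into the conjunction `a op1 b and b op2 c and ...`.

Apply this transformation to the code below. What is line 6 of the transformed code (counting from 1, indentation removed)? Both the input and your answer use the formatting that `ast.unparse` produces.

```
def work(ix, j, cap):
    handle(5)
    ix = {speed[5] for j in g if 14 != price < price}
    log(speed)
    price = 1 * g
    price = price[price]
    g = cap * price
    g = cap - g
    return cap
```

Transformed code:
def work(ix, j, cap):
    handle(5)
    ix = set()
    for j in g:
        if 14 != price and price < price:
            ix.add(speed[5])
    log(speed)
    price = 1 * g
    price = price[price]
    g = cap * price
    g = cap - g
    return cap

ix.add(speed[5])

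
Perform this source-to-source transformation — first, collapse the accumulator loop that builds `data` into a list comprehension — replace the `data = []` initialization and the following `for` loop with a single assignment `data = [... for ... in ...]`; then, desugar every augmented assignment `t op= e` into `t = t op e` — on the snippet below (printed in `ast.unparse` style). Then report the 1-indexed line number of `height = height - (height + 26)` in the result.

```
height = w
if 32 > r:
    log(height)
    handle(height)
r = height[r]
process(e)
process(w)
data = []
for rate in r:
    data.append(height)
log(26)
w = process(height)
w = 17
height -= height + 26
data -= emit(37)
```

Transformed code:
height = w
if 32 > r:
    log(height)
    handle(height)
r = height[r]
process(e)
process(w)
data = [height for rate in r]
log(26)
w = process(height)
w = 17
height = height - (height + 26)
data = data - emit(37)

12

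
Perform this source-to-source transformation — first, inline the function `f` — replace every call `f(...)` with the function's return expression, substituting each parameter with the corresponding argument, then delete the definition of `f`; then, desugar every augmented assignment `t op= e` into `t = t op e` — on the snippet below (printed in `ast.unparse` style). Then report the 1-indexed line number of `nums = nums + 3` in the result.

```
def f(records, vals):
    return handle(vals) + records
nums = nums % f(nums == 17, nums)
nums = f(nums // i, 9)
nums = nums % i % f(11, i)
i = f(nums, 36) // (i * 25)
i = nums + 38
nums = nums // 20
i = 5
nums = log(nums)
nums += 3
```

Transformed code:
nums = nums % (handle(nums) + (nums == 17))
nums = handle(9) + nums // i
nums = nums % i % (handle(i) + 11)
i = (handle(36) + nums) // (i * 25)
i = nums + 38
nums = nums // 20
i = 5
nums = log(nums)
nums = nums + 3

9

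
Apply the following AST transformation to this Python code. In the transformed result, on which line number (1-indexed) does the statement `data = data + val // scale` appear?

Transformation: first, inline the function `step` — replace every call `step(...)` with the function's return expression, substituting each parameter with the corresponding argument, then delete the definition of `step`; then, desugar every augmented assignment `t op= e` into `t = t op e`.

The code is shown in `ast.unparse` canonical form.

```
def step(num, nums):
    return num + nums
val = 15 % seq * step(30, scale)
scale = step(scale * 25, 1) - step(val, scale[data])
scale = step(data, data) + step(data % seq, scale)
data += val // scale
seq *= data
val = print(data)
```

Transformed code:
val = 15 % seq * (30 + scale)
scale = scale * 25 + 1 - (val + scale[data])
scale = data + data + (data % seq + scale)
data = data + val // scale
seq = seq * data
val = print(data)

4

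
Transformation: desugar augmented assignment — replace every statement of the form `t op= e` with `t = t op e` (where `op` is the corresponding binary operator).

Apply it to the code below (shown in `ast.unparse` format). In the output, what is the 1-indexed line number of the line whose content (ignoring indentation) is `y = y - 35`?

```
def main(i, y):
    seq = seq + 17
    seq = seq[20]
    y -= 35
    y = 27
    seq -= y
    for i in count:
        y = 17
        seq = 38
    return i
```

4

Transformed code:
def main(i, y):
    seq = seq + 17
    seq = seq[20]
    y = y - 35
    y = 27
    seq = seq - y
    for i in count:
        y = 17
        seq = 38
    return i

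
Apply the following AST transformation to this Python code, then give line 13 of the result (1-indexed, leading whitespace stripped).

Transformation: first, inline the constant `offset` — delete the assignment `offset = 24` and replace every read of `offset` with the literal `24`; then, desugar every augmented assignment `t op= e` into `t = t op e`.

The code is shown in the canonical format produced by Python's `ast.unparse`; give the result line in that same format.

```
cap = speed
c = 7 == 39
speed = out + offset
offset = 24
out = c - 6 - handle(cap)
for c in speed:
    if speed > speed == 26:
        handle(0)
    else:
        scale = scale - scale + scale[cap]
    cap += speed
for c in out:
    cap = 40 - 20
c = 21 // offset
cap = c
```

c = 21 // 24

Transformed code:
cap = speed
c = 7 == 39
speed = out + 24
out = c - 6 - handle(cap)
for c in speed:
    if speed > speed == 26:
        handle(0)
    else:
        scale = scale - scale + scale[cap]
    cap = cap + speed
for c in out:
    cap = 40 - 20
c = 21 // 24
cap = c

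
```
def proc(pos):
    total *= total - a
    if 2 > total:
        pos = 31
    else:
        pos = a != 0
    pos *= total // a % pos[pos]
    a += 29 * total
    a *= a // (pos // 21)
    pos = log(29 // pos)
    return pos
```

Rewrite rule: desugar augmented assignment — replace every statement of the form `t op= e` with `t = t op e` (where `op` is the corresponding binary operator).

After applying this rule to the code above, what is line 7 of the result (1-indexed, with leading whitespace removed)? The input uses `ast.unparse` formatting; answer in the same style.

Transformed code:
def proc(pos):
    total = total * (total - a)
    if 2 > total:
        pos = 31
    else:
        pos = a != 0
    pos = pos * (total // a % pos[pos])
    a = a + 29 * total
    a = a * (a // (pos // 21))
    pos = log(29 // pos)
    return pos

pos = pos * (total // a % pos[pos])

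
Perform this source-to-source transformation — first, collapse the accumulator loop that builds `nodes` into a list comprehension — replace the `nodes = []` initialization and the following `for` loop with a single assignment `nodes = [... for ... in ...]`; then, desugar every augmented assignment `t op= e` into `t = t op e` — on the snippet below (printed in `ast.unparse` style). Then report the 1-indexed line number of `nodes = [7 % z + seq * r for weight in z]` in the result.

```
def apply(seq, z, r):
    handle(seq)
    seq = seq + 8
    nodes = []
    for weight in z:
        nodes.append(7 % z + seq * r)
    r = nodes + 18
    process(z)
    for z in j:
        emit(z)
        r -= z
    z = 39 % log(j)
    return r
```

Transformed code:
def apply(seq, z, r):
    handle(seq)
    seq = seq + 8
    nodes = [7 % z + seq * r for weight in z]
    r = nodes + 18
    process(z)
    for z in j:
        emit(z)
        r = r - z
    z = 39 % log(j)
    return r

4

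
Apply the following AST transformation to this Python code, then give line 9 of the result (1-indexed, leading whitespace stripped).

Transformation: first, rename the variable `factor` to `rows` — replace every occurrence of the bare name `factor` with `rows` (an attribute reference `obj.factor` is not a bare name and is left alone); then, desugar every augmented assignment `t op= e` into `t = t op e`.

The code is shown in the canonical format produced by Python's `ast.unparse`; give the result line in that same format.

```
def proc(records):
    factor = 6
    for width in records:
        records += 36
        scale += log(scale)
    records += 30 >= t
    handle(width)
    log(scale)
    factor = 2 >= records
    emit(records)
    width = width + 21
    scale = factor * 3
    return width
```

rows = 2 >= records

Transformed code:
def proc(records):
    rows = 6
    for width in records:
        records = records + 36
        scale = scale + log(scale)
    records = records + (30 >= t)
    handle(width)
    log(scale)
    rows = 2 >= records
    emit(records)
    width = width + 21
    scale = rows * 3
    return width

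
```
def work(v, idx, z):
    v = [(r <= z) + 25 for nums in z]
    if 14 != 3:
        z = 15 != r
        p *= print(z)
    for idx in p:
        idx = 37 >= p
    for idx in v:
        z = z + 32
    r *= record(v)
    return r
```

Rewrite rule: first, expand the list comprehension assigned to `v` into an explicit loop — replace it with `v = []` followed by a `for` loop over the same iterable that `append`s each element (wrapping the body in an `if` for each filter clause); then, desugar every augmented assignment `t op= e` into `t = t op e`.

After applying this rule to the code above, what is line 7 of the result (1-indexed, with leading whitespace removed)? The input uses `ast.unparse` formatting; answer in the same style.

Transformed code:
def work(v, idx, z):
    v = []
    for nums in z:
        v.append((r <= z) + 25)
    if 14 != 3:
        z = 15 != r
        p = p * print(z)
    for idx in p:
        idx = 37 >= p
    for idx in v:
        z = z + 32
    r = r * record(v)
    return r

p = p * print(z)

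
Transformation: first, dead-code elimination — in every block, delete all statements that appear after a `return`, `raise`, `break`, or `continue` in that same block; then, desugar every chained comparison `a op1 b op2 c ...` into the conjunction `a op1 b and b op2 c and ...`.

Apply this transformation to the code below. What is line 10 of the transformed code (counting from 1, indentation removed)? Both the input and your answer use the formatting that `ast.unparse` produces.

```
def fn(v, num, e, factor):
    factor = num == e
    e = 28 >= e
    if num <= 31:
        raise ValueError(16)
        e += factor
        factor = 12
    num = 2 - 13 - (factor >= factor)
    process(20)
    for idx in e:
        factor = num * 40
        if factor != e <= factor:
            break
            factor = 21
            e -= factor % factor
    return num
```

Transformed code:
def fn(v, num, e, factor):
    factor = num == e
    e = 28 >= e
    if num <= 31:
        raise ValueError(16)
    num = 2 - 13 - (factor >= factor)
    process(20)
    for idx in e:
        factor = num * 40
        if factor != e and e <= factor:
            break
    return num

if factor != e and e <= factor:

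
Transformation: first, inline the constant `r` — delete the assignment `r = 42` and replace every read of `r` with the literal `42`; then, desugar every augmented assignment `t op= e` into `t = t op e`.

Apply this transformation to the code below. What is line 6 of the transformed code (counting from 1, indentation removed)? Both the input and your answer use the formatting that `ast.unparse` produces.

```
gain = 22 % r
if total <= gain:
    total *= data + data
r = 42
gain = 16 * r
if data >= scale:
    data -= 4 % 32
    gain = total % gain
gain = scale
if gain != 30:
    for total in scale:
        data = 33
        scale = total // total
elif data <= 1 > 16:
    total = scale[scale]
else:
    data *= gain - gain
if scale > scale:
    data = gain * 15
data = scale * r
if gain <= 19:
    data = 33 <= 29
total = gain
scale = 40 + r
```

data = data - 4 % 32

Transformed code:
gain = 22 % 42
if total <= gain:
    total = total * (data + data)
gain = 16 * 42
if data >= scale:
    data = data - 4 % 32
    gain = total % gain
gain = scale
if gain != 30:
    for total in scale:
        data = 33
        scale = total // total
elif data <= 1 > 16:
    total = scale[scale]
else:
    data = data * (gain - gain)
if scale > scale:
    data = gain * 15
data = scale * 42
if gain <= 19:
    data = 33 <= 29
total = gain
scale = 40 + 42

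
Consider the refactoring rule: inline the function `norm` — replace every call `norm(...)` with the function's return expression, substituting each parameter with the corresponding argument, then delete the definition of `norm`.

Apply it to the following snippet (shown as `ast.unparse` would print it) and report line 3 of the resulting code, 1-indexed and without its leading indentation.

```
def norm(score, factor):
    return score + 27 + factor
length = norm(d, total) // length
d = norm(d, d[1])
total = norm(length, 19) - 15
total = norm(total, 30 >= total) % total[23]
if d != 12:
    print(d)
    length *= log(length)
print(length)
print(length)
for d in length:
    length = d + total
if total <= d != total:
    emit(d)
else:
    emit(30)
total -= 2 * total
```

Transformed code:
length = (d + 27 + total) // length
d = d + 27 + d[1]
total = length + 27 + 19 - 15
total = (total + 27 + (30 >= total)) % total[23]
if d != 12:
    print(d)
    length *= log(length)
print(length)
print(length)
for d in length:
    length = d + total
if total <= d != total:
    emit(d)
else:
    emit(30)
total -= 2 * total

total = length + 27 + 19 - 15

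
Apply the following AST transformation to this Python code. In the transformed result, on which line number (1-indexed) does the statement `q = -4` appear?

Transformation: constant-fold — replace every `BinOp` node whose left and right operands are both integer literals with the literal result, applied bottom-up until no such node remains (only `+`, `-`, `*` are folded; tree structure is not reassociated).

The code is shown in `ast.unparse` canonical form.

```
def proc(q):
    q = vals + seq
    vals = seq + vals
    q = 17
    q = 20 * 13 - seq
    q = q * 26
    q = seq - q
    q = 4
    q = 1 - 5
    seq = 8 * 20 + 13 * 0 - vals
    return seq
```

9

Transformed code:
def proc(q):
    q = vals + seq
    vals = seq + vals
    q = 17
    q = 260 - seq
    q = q * 26
    q = seq - q
    q = 4
    q = -4
    seq = 160 - vals
    return seq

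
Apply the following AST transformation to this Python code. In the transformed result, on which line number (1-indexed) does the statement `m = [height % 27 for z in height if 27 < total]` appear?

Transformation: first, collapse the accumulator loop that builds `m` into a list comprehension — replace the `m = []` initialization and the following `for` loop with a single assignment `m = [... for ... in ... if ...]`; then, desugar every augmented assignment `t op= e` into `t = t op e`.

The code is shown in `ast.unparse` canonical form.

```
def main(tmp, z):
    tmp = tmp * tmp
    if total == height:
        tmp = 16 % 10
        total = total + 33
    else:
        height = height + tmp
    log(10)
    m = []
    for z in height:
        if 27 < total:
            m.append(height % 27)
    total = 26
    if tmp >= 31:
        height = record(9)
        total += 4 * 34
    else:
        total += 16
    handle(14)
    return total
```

9

Transformed code:
def main(tmp, z):
    tmp = tmp * tmp
    if total == height:
        tmp = 16 % 10
        total = total + 33
    else:
        height = height + tmp
    log(10)
    m = [height % 27 for z in height if 27 < total]
    total = 26
    if tmp >= 31:
        height = record(9)
        total = total + 4 * 34
    else:
        total = total + 16
    handle(14)
    return total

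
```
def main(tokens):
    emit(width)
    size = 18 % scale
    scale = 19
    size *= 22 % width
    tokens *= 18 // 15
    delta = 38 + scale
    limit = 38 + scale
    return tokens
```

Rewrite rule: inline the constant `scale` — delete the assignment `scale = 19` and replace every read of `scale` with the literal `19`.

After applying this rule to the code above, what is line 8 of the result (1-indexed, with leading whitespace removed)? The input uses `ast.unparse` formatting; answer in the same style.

return tokens

Transformed code:
def main(tokens):
    emit(width)
    size = 18 % 19
    size *= 22 % width
    tokens *= 18 // 15
    delta = 38 + 19
    limit = 38 + 19
    return tokens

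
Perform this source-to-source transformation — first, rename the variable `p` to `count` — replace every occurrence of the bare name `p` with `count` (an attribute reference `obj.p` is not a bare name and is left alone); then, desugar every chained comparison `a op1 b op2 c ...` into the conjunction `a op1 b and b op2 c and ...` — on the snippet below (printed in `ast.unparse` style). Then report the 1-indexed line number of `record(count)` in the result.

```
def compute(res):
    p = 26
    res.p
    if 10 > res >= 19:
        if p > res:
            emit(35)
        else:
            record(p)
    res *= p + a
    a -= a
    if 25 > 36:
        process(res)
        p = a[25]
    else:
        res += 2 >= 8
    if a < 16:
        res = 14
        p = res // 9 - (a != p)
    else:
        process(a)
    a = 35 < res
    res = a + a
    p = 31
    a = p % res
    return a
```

8

Transformed code:
def compute(res):
    count = 26
    res.p
    if 10 > res and res >= 19:
        if count > res:
            emit(35)
        else:
            record(count)
    res *= count + a
    a -= a
    if 25 > 36:
        process(res)
        count = a[25]
    else:
        res += 2 >= 8
    if a < 16:
        res = 14
        count = res // 9 - (a != count)
    else:
        process(a)
    a = 35 < res
    res = a + a
    count = 31
    a = count % res
    return a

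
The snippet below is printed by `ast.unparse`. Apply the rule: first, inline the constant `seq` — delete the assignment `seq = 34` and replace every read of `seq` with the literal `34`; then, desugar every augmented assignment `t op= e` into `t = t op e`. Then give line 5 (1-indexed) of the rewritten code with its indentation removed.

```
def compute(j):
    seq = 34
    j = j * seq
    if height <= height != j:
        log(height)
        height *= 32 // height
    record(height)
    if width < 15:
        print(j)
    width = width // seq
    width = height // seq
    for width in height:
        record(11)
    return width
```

Transformed code:
def compute(j):
    j = j * 34
    if height <= height != j:
        log(height)
        height = height * (32 // height)
    record(height)
    if width < 15:
        print(j)
    width = width // 34
    width = height // 34
    for width in height:
        record(11)
    return width

height = height * (32 // height)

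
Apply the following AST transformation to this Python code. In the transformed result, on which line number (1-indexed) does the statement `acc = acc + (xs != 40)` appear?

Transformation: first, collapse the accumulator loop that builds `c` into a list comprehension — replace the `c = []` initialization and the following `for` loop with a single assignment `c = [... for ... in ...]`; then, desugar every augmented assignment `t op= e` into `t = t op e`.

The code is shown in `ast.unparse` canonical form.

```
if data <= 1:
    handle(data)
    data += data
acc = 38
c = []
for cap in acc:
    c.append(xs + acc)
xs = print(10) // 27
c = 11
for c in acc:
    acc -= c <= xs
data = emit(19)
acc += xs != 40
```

11

Transformed code:
if data <= 1:
    handle(data)
    data = data + data
acc = 38
c = [xs + acc for cap in acc]
xs = print(10) // 27
c = 11
for c in acc:
    acc = acc - (c <= xs)
data = emit(19)
acc = acc + (xs != 40)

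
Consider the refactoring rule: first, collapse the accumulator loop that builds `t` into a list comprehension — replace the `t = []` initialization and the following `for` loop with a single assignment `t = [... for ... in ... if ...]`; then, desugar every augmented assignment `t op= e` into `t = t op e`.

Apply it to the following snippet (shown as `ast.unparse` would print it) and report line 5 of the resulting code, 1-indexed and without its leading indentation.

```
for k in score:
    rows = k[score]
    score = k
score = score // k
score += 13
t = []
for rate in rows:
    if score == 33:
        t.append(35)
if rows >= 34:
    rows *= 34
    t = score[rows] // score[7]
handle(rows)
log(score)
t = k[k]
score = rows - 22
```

Transformed code:
for k in score:
    rows = k[score]
    score = k
score = score // k
score = score + 13
t = [35 for rate in rows if score == 33]
if rows >= 34:
    rows = rows * 34
    t = score[rows] // score[7]
handle(rows)
log(score)
t = k[k]
score = rows - 22

score = score + 13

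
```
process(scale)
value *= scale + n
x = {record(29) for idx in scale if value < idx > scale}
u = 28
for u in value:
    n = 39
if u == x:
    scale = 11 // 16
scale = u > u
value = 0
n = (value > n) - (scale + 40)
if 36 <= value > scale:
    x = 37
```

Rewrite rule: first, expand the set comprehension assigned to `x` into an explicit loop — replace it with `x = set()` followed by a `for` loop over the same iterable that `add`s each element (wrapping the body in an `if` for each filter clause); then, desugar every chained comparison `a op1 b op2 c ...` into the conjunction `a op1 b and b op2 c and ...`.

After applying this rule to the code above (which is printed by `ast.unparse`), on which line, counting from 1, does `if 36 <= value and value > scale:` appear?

Transformed code:
process(scale)
value *= scale + n
x = set()
for idx in scale:
    if value < idx and idx > scale:
        x.add(record(29))
u = 28
for u in value:
    n = 39
if u == x:
    scale = 11 // 16
scale = u > u
value = 0
n = (value > n) - (scale + 40)
if 36 <= value and value > scale:
    x = 37

15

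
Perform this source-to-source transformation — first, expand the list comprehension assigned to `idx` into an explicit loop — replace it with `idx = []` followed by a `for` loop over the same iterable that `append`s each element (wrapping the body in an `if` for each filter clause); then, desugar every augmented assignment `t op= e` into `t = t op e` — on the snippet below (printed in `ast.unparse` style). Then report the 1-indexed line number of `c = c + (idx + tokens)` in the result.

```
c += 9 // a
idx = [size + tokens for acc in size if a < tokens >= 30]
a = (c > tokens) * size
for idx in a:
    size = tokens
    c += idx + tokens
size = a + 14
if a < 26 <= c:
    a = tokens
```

9

Transformed code:
c = c + 9 // a
idx = []
for acc in size:
    if a < tokens >= 30:
        idx.append(size + tokens)
a = (c > tokens) * size
for idx in a:
    size = tokens
    c = c + (idx + tokens)
size = a + 14
if a < 26 <= c:
    a = tokens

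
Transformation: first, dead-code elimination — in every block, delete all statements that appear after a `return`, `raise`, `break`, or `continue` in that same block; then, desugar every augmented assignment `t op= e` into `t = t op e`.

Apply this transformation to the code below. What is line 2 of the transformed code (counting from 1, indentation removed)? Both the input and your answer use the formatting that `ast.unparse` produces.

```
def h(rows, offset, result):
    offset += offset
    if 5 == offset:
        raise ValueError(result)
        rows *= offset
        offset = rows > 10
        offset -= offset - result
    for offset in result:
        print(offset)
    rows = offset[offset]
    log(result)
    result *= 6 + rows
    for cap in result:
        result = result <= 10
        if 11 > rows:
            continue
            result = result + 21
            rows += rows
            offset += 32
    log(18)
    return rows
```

Transformed code:
def h(rows, offset, result):
    offset = offset + offset
    if 5 == offset:
        raise ValueError(result)
    for offset in result:
        print(offset)
    rows = offset[offset]
    log(result)
    result = result * (6 + rows)
    for cap in result:
        result = result <= 10
        if 11 > rows:
            continue
    log(18)
    return rows

offset = offset + offset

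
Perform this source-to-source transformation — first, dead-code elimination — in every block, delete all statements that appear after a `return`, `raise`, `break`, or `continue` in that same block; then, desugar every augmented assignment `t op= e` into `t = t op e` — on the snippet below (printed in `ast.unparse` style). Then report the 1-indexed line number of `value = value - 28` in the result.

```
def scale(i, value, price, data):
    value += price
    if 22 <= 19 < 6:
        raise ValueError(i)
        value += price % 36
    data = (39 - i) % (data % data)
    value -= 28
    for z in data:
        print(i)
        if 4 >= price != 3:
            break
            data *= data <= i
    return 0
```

6

Transformed code:
def scale(i, value, price, data):
    value = value + price
    if 22 <= 19 < 6:
        raise ValueError(i)
    data = (39 - i) % (data % data)
    value = value - 28
    for z in data:
        print(i)
        if 4 >= price != 3:
            break
    return 0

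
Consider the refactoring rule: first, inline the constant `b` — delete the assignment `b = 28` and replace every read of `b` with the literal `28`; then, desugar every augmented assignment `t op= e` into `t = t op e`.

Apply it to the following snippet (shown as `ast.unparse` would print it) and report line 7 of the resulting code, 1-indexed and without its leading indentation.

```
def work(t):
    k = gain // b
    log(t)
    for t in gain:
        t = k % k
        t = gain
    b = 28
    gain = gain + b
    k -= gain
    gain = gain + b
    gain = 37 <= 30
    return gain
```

gain = gain + 28

Transformed code:
def work(t):
    k = gain // 28
    log(t)
    for t in gain:
        t = k % k
        t = gain
    gain = gain + 28
    k = k - gain
    gain = gain + 28
    gain = 37 <= 30
    return gain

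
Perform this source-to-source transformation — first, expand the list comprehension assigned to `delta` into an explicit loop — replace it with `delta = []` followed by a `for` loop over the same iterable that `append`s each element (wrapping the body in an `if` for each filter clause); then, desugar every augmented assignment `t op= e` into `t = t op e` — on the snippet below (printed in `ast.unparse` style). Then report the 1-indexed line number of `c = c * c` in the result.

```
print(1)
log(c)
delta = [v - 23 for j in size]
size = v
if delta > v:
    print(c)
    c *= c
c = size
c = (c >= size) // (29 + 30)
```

9

Transformed code:
print(1)
log(c)
delta = []
for j in size:
    delta.append(v - 23)
size = v
if delta > v:
    print(c)
    c = c * c
c = size
c = (c >= size) // (29 + 30)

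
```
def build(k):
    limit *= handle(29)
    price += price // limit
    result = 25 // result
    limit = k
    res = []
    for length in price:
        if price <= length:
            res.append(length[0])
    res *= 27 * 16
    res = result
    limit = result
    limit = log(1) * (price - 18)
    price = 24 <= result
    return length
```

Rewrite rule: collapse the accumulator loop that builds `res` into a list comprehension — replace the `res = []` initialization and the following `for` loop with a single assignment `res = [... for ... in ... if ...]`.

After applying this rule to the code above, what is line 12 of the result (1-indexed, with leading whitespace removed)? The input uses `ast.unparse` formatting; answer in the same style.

return length

Transformed code:
def build(k):
    limit *= handle(29)
    price += price // limit
    result = 25 // result
    limit = k
    res = [length[0] for length in price if price <= length]
    res *= 27 * 16
    res = result
    limit = result
    limit = log(1) * (price - 18)
    price = 24 <= result
    return length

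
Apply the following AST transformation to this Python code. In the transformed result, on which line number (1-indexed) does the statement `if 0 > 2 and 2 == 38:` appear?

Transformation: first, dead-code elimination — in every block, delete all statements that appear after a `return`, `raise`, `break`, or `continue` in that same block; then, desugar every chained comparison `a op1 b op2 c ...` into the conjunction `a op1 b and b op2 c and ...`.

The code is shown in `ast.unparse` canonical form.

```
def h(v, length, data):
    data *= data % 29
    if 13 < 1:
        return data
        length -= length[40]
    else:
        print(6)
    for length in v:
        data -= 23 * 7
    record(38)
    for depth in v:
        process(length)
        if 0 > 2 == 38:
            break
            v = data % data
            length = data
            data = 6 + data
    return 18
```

12

Transformed code:
def h(v, length, data):
    data *= data % 29
    if 13 < 1:
        return data
    else:
        print(6)
    for length in v:
        data -= 23 * 7
    record(38)
    for depth in v:
        process(length)
        if 0 > 2 and 2 == 38:
            break
    return 18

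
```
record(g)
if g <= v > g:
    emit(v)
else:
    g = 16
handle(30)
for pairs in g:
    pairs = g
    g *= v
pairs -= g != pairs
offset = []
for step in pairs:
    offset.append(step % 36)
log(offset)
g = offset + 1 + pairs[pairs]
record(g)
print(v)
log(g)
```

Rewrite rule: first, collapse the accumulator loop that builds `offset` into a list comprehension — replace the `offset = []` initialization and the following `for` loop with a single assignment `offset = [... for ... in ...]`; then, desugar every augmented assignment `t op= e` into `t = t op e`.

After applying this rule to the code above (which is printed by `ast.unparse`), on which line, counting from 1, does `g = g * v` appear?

9

Transformed code:
record(g)
if g <= v > g:
    emit(v)
else:
    g = 16
handle(30)
for pairs in g:
    pairs = g
    g = g * v
pairs = pairs - (g != pairs)
offset = [step % 36 for step in pairs]
log(offset)
g = offset + 1 + pairs[pairs]
record(g)
print(v)
log(g)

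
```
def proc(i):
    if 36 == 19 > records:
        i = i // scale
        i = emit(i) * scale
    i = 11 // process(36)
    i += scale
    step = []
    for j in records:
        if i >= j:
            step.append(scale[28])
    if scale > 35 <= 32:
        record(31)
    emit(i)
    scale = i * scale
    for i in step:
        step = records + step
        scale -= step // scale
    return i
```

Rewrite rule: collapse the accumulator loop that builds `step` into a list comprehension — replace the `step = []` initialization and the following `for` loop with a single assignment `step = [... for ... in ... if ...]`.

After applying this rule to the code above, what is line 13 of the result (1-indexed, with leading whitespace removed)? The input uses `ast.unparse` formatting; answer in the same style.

Transformed code:
def proc(i):
    if 36 == 19 > records:
        i = i // scale
        i = emit(i) * scale
    i = 11 // process(36)
    i += scale
    step = [scale[28] for j in records if i >= j]
    if scale > 35 <= 32:
        record(31)
    emit(i)
    scale = i * scale
    for i in step:
        step = records + step
        scale -= step // scale
    return i

step = records + step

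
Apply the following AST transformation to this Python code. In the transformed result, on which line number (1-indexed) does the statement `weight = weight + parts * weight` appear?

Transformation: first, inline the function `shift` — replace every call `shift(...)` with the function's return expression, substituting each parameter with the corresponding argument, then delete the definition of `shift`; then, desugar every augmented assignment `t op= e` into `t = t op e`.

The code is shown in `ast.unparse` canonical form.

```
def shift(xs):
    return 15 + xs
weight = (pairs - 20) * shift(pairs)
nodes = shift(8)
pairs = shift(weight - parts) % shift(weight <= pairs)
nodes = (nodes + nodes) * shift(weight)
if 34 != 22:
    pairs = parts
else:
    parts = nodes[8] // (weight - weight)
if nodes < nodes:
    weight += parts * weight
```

10

Transformed code:
weight = (pairs - 20) * (15 + pairs)
nodes = 15 + 8
pairs = (15 + (weight - parts)) % (15 + (weight <= pairs))
nodes = (nodes + nodes) * (15 + weight)
if 34 != 22:
    pairs = parts
else:
    parts = nodes[8] // (weight - weight)
if nodes < nodes:
    weight = weight + parts * weight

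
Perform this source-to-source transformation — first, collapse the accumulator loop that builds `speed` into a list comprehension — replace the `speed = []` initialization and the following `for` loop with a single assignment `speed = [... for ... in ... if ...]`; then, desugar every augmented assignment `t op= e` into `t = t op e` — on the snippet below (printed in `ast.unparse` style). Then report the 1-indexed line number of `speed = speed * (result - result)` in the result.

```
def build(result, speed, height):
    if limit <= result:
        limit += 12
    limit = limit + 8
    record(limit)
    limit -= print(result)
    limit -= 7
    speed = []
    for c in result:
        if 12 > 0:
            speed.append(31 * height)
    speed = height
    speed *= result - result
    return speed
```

10

Transformed code:
def build(result, speed, height):
    if limit <= result:
        limit = limit + 12
    limit = limit + 8
    record(limit)
    limit = limit - print(result)
    limit = limit - 7
    speed = [31 * height for c in result if 12 > 0]
    speed = height
    speed = speed * (result - result)
    return speed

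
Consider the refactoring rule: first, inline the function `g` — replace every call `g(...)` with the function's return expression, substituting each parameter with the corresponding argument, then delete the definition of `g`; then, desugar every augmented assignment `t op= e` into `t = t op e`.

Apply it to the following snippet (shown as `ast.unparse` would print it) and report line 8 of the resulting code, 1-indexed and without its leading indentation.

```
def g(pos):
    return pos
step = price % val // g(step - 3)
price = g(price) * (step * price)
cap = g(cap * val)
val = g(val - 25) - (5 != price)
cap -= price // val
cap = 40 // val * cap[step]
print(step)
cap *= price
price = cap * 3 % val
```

cap = cap * price

Transformed code:
step = price % val // (step - 3)
price = price * (step * price)
cap = cap * val
val = val - 25 - (5 != price)
cap = cap - price // val
cap = 40 // val * cap[step]
print(step)
cap = cap * price
price = cap * 3 % val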